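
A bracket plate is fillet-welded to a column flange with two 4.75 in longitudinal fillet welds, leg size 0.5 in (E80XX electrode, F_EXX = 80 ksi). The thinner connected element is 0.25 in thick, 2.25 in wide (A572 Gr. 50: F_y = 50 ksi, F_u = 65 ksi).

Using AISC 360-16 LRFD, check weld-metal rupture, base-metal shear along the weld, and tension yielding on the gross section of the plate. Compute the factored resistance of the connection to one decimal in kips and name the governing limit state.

25.3 kips (gross-section yield governs)

Weld metal: throat = 0.707×0.5 = 0.3535 in, L = 2×4.75 = 9.5 in. φR_n = 0.75 × 0.6 × 80 × 0.3535 × 9.5 = 120.9 kips.
Base metal shear (0.25 in plate): yield φR_n = 1.0×0.6×50×0.25×9.5 = 71.3 kips; rupture φR_n = 0.75×0.6×65×0.25×9.5 = 69.5 kips; take 69.5 kips (rupture).
Tension yield (gross): A_g = 2.25×0.25 = 0.5625 in². φR_n = 0.90 × 50 × 0.5625 = 25.3 kips.
Governing: min(120.9, 69.5, 25.3) = 25.3 kips → gross-section yield.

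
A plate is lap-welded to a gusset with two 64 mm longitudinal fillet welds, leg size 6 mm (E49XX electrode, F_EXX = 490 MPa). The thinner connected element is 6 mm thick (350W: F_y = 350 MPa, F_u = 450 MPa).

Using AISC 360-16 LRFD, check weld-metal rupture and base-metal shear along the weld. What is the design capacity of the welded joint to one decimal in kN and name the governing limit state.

Weld metal: throat = 0.707×6 = 4.242 mm, L = 2×64 = 128 mm. φR_n = 0.75 × 0.6 × 490 × 4.242 × 128 = 119.7 kN.
Base metal shear (6 mm plate): yield φR_n = 1.0×0.6×350×6×128 = 161.3 kN; rupture φR_n = 0.75×0.6×450×6×128 = 155.5 kN; take 155.5 kN (rupture).
Governing: min(119.7, 155.5) = 119.7 kN → weld metal.

119.7 kN (weld metal governs)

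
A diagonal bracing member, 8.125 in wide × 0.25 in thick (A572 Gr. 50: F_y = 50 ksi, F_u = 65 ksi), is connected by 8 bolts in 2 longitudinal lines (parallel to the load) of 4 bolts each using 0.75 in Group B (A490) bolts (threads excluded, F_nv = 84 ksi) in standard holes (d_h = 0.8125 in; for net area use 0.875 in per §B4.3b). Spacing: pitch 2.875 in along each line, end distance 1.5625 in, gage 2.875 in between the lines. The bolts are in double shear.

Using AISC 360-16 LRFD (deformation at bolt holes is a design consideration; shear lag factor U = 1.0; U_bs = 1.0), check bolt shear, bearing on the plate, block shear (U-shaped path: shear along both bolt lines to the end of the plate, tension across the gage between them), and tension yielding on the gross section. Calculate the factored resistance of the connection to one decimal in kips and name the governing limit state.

91.4 kips (gross-section yield governs)

Bolt shear: A_b = π(0.75)²/4 = 0.44179 in². φR_n = 0.75 × 84 × 0.44179 × 8 × 2 = 445.3 kips.
Bearing (0.25 in plate, F_u = 65 ksi): end bolts L_c = 1.5625 − 0.8125/2 = 1.15625, R_n = min(1.2×1.15625×0.25×65, 2.4×0.75×0.25×65) = 22.547 kips/bolt; interior L_c = 2.875 − 0.8125 = 2.0625, R_n = 29.25 kips/bolt. φR_n = 0.75 × (2×22.547 + 6×29.25) = 165.4 kips.
Block shear: shear path 2×[1.5625+3×2.875] = 2×10.1875 in, A_gv = 5.0938, A_nv = 2×(10.1875 − 3.5×0.875)×0.25 = 3.5625 in²; tension across gage: (2.875 − 1×0.875)×0.25 = 0.5 in². R_n = min(0.6×65×3.5625, 0.6×50×5.0938) + 1.0×65×0.5 = min(138.94, 152.81) + 32.5 = 171.44 kips. φR_n = 0.75 × 171.44 = 128.6 kips.
Tension yield (gross): A_g = 8.125×0.25 = 2.0313 in². φR_n = 0.90 × 50 × 2.0313 = 91.4 kips.
Governing: min(445.3, 165.4, 128.6, 91.4) = 91.4 kips → gross-section yield.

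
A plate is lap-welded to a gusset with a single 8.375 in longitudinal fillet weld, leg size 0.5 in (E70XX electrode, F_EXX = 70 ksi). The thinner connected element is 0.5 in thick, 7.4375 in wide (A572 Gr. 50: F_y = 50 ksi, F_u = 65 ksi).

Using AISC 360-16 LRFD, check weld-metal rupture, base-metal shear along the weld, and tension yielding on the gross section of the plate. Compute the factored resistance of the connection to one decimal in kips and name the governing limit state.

93.3 kips (weld metal governs)

Weld metal: throat = 0.707×0.5 = 0.3535 in, L = 8.375 in. φR_n = 0.75 × 0.6 × 70 × 0.3535 × 8.375 = 93.3 kips.
Base metal shear (0.5 in plate): yield φR_n = 1.0×0.6×50×0.5×8.375 = 125.6 kips; rupture φR_n = 0.75×0.6×65×0.5×8.375 = 122.5 kips; take 122.5 kips (rupture).
Tension yield (gross): A_g = 7.4375×0.5 = 3.7188 in². φR_n = 0.90 × 50 × 3.7188 = 167.3 kips.
Governing: min(93.3, 122.5, 167.3) = 93.3 kips → weld metal.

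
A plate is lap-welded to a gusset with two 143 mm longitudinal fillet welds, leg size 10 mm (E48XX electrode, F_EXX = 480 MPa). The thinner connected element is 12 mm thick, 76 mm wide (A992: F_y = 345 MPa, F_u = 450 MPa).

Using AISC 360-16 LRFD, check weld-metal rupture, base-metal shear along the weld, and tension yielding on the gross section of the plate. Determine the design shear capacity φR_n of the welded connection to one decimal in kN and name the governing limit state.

283.2 kN (gross-section yield governs)

Weld metal: throat = 0.707×10 = 7.07 mm, L = 2×143 = 286 mm. φR_n = 0.75 × 0.6 × 480 × 7.07 × 286 = 436.8 kN.
Base metal shear (12 mm plate): yield φR_n = 1.0×0.6×345×12×286 = 710.4 kN; rupture φR_n = 0.75×0.6×450×12×286 = 695.0 kN; take 695.0 kN (rupture).
Tension yield (gross): A_g = 76×12 = 912 mm². φR_n = 0.90 × 345 × 912 = 283.2 kN.
Governing: min(436.8, 695.0, 283.2) = 283.2 kN → gross-section yield.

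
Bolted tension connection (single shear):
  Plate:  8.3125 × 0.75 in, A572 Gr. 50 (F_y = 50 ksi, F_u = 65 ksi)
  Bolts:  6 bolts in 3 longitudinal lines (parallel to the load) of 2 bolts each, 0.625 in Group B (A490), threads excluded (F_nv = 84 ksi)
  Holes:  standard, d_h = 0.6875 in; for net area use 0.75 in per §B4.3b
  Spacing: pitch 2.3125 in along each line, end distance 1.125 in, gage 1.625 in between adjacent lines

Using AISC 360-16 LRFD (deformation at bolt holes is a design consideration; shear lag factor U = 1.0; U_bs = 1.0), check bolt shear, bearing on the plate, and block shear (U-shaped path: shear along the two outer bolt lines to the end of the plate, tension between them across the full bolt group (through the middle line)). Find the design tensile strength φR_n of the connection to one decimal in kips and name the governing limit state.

116.0 kips (bolt shear governs)

Bolt shear: A_b = π(0.625)²/4 = 0.3068 in². φR_n = 0.75 × 84 × 0.3068 × 6 × 1 = 116.0 kips.
Bearing (0.75 in plate, F_u = 65 ksi): end bolts L_c = 1.125 − 0.6875/2 = 0.78125, R_n = min(1.2×0.78125×0.75×65, 2.4×0.625×0.75×65) = 45.703 kips/bolt; interior L_c = 2.3125 − 0.6875 = 1.625, R_n = 73.125 kips/bolt. φR_n = 0.75 × (3×45.703 + 3×73.125) = 267.4 kips.
Block shear: shear path 2×[1.125+1×2.3125] = 2×3.4375 in, A_gv = 5.1563, A_nv = 2×(3.4375 − 1.5×0.75)×0.75 = 3.4688 in²; tension across gage: (3.25 − 2×0.75)×0.75 = 1.3125 in². R_n = min(0.6×65×3.4688, 0.6×50×5.1563) + 1.0×65×1.3125 = min(135.28, 154.69) + 85.313 = 220.59 kips. φR_n = 0.75 × 220.59 = 165.4 kips.
Governing: min(116.0, 267.4, 165.4) = 116.0 kips → bolt shear.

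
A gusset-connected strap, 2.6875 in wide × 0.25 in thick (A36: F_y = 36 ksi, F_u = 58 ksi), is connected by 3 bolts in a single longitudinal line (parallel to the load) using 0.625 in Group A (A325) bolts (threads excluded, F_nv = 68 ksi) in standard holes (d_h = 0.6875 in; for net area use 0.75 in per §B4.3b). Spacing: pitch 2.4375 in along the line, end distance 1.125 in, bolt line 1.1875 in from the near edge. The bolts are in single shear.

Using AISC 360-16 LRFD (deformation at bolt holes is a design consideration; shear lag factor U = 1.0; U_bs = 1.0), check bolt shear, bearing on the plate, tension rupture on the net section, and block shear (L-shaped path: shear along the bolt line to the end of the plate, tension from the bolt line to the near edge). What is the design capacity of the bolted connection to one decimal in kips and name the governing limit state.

Bolt shear: A_b = π(0.625)²/4 = 0.3068 in². φR_n = 0.75 × 68 × 0.3068 × 3 × 1 = 46.9 kips.
Bearing (0.25 in plate, F_u = 58 ksi): end bolts L_c = 1.125 − 0.6875/2 = 0.78125, R_n = min(1.2×0.78125×0.25×58, 2.4×0.625×0.25×58) = 13.594 kips/bolt; interior L_c = 2.4375 − 0.6875 = 1.75, R_n = 21.75 kips/bolt. φR_n = 0.75 × (1×13.594 + 2×21.75) = 42.8 kips.
Tension rupture (net): A_n = (2.6875 − 1×0.75)×0.25 = 0.48438 in² (U = 1.0, A_e = A_n). φR_n = 0.75 × 58 × 0.48438 = 21.1 kips.
Block shear: shear path 1×[1.125+2×2.4375] = 1×6 in, A_gv = 1.5, A_nv = 1×(6 − 2.5×0.75)×0.25 = 1.0313 in²; tension to near edge: (1.1875 − 0.5×0.75)×0.25 = 0.20313 in². R_n = min(0.6×58×1.0313, 0.6×36×1.5) + 1.0×58×0.20313 = min(35.889, 32.4) + 11.782 = 44.182 kips. φR_n = 0.75 × 44.182 = 33.1 kips.
Governing: min(46.9, 42.8, 21.1, 33.1) = 21.1 kips → net-section rupture.

21.1 kips (net-section rupture governs)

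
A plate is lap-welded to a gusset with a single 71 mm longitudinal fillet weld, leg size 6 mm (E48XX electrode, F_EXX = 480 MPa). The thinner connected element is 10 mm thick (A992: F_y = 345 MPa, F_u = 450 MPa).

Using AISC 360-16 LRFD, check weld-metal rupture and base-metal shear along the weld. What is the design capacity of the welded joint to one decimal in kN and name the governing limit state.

Weld metal: throat = 0.707×6 = 4.242 mm, L = 71 mm. φR_n = 0.75 × 0.6 × 480 × 4.242 × 71 = 65.1 kN.
Base metal shear (10 mm plate): yield φR_n = 1.0×0.6×345×10×71 = 147.0 kN; rupture φR_n = 0.75×0.6×450×10×71 = 143.8 kN; take 143.8 kN (rupture).
Governing: min(65.1, 143.8) = 65.1 kN → weld metal.

65.1 kN (weld metal governs)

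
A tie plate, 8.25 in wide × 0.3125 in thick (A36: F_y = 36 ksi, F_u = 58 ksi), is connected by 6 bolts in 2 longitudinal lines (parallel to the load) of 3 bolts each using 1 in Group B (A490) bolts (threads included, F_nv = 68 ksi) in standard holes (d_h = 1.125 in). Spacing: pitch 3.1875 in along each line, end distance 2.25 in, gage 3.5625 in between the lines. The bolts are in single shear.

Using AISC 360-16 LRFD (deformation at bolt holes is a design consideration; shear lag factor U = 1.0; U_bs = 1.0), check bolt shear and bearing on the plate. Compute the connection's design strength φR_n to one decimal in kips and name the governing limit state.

185.6 kips (bearing governs)

Bolt shear: A_b = π(1)²/4 = 0.7854 in². φR_n = 0.75 × 68 × 0.7854 × 6 × 1 = 240.3 kips.
Bearing (0.3125 in plate, F_u = 58 ksi): end bolts L_c = 2.25 − 1.125/2 = 1.6875, R_n = min(1.2×1.6875×0.3125×58, 2.4×1×0.3125×58) = 36.703 kips/bolt; interior L_c = 3.1875 − 1.125 = 2.0625, R_n = 43.5 kips/bolt. φR_n = 0.75 × (2×36.703 + 4×43.5) = 185.6 kips.
Governing: min(240.3, 185.6) = 185.6 kips → bearing.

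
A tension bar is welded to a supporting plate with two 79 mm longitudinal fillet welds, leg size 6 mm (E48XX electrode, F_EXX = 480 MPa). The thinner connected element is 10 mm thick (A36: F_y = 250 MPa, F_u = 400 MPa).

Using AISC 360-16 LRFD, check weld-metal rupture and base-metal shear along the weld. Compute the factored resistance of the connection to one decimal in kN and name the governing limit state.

144.8 kN (weld metal governs)

Weld metal: throat = 0.707×6 = 4.242 mm, L = 2×79 = 158 mm. φR_n = 0.75 × 0.6 × 480 × 4.242 × 158 = 144.8 kN.
Base metal shear (10 mm plate): yield φR_n = 1.0×0.6×250×10×158 = 237.0 kN; rupture φR_n = 0.75×0.6×400×10×158 = 284.4 kN; take 237.0 kN (yield).
Governing: min(144.8, 237.0) = 144.8 kN → weld metal.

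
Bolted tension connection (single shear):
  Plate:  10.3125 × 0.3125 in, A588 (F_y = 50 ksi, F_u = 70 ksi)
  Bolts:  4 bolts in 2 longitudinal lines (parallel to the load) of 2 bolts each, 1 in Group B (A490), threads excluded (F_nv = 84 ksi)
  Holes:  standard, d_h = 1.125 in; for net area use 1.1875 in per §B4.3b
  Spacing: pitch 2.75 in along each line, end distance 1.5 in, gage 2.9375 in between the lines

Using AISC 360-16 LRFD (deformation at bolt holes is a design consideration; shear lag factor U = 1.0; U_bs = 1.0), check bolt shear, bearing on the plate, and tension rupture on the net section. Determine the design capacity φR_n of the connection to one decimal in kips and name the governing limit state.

Bolt shear: A_b = π(1)²/4 = 0.7854 in². φR_n = 0.75 × 84 × 0.7854 × 4 × 1 = 197.9 kips.
Bearing (0.3125 in plate, F_u = 70 ksi): end bolts L_c = 1.5 − 1.125/2 = 0.9375, R_n = min(1.2×0.9375×0.3125×70, 2.4×1×0.3125×70) = 24.609 kips/bolt; interior L_c = 2.75 − 1.125 = 1.625, R_n = 42.656 kips/bolt. φR_n = 0.75 × (2×24.609 + 2×42.656) = 100.9 kips.
Tension rupture (net): A_n = (10.3125 − 2×1.1875)×0.3125 = 2.4805 in² (U = 1.0, A_e = A_n). φR_n = 0.75 × 70 × 2.4805 = 130.2 kips.
Governing: min(197.9, 100.9, 130.2) = 100.9 kips → bearing.

100.9 kips (bearing governs)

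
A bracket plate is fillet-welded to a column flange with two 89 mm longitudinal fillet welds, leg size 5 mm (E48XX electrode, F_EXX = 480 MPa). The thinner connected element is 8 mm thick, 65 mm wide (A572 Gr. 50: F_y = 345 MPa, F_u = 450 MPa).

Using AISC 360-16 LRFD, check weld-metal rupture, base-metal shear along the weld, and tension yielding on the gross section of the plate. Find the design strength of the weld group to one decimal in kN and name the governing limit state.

135.9 kN (weld metal governs)

Weld metal: throat = 0.707×5 = 3.535 mm, L = 2×89 = 178 mm. φR_n = 0.75 × 0.6 × 480 × 3.535 × 178 = 135.9 kN.
Base metal shear (8 mm plate): yield φR_n = 1.0×0.6×345×8×178 = 294.8 kN; rupture φR_n = 0.75×0.6×450×8×178 = 288.4 kN; take 288.4 kN (rupture).
Tension yield (gross): A_g = 65×8 = 520 mm². φR_n = 0.90 × 345 × 520 = 161.5 kN.
Governing: min(135.9, 288.4, 161.5) = 135.9 kN → weld metal.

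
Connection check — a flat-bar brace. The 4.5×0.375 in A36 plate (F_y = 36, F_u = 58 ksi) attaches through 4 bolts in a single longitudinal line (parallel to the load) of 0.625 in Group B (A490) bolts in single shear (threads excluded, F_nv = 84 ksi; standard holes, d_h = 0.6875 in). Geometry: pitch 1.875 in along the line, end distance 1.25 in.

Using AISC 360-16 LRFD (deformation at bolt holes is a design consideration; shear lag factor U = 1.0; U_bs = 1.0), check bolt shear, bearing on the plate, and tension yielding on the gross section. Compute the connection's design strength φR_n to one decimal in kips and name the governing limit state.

Bolt shear: A_b = π(0.625)²/4 = 0.3068 in². φR_n = 0.75 × 84 × 0.3068 × 4 × 1 = 77.3 kips.
Bearing (0.375 in plate, F_u = 58 ksi): end bolts L_c = 1.25 − 0.6875/2 = 0.90625, R_n = min(1.2×0.90625×0.375×58, 2.4×0.625×0.375×58) = 23.653 kips/bolt; interior L_c = 1.875 − 0.6875 = 1.1875, R_n = 30.994 kips/bolt. φR_n = 0.75 × (1×23.653 + 3×30.994) = 87.5 kips.
Tension yield (gross): A_g = 4.5×0.375 = 1.6875 in². φR_n = 0.90 × 36 × 1.6875 = 54.7 kips.
Governing: min(77.3, 87.5, 54.7) = 54.7 kips → gross-section yield.

54.7 kips (gross-section yield governs)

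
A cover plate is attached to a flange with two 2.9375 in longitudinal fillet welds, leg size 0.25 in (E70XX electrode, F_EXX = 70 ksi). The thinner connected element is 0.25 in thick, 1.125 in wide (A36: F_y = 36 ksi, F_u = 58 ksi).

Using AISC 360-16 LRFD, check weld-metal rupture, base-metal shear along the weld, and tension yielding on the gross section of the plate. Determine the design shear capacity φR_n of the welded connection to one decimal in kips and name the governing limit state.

9.1 kips (gross-section yield governs)

Weld metal: throat = 0.707×0.25 = 0.17675 in, L = 2×2.9375 = 5.875 in. φR_n = 0.75 × 0.6 × 70 × 0.17675 × 5.875 = 32.7 kips.
Base metal shear (0.25 in plate): yield φR_n = 1.0×0.6×36×0.25×5.875 = 31.7 kips; rupture φR_n = 0.75×0.6×58×0.25×5.875 = 38.3 kips; take 31.7 kips (yield).
Tension yield (gross): A_g = 1.125×0.25 = 0.28125 in². φR_n = 0.90 × 36 × 0.28125 = 9.1 kips.
Governing: min(32.7, 31.7, 9.1) = 9.1 kips → gross-section yield.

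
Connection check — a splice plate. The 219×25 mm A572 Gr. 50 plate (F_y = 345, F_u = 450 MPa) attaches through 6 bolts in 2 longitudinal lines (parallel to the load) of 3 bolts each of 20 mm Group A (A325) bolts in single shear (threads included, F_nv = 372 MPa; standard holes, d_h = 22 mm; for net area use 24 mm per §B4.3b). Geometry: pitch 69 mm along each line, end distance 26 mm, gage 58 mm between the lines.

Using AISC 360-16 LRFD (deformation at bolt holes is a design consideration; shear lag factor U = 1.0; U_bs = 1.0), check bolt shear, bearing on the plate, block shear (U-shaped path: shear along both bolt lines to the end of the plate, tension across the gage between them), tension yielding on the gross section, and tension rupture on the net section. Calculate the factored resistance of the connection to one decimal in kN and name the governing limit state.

Bolt shear: A_b = π(20)²/4 = 314.16 mm². φR_n = 0.75 × 372 × 314.16 × 6 × 1 = 525.9 kN.
Bearing (25 mm plate, F_u = 450 MPa): end bolts L_c = 26 − 22/2 = 15, R_n = min(1.2×15×25×450, 2.4×20×25×450) = 202.5 kN/bolt; interior L_c = 69 − 22 = 47, R_n = 540 kN/bolt. φR_n = 0.75 × (2×202.5 + 4×540) = 1923.8 kN.
Block shear: shear path 2×[26+2×69] = 2×164 mm, A_gv = 8200, A_nv = 2×(164 − 2.5×24)×25 = 5200 mm²; tension across gage: (58 − 1×24)×25 = 850 mm². R_n = min(0.6×450×5200, 0.6×345×8200) + 1.0×450×850 = min(1404, 1697.4) + 382.5 = 1786.5 kN. φR_n = 0.75 × 1786.5 = 1339.9 kN.
Tension yield (gross): A_g = 219×25 = 5475 mm². φR_n = 0.90 × 345 × 5475 = 1700.0 kN.
Tension rupture (net): A_n = (219 − 2×24)×25 = 4275 mm² (U = 1.0, A_e = A_n). φR_n = 0.75 × 450 × 4275 = 1442.8 kN.
Governing: min(525.9, 1923.8, 1339.9, 1700.0, 1442.8) = 525.9 kN → bolt shear.

525.9 kN (bolt shear governs)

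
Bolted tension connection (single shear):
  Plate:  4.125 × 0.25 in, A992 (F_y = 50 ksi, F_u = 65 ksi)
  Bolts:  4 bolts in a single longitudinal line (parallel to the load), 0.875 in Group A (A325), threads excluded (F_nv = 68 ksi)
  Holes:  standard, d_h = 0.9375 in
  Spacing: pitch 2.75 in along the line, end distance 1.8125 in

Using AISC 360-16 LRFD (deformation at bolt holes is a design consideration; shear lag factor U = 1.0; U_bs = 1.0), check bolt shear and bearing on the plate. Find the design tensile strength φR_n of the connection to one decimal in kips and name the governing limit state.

Bolt shear: A_b = π(0.875)²/4 = 0.60132 in². φR_n = 0.75 × 68 × 0.60132 × 4 × 1 = 122.7 kips.
Bearing (0.25 in plate, F_u = 65 ksi): end bolts L_c = 1.8125 − 0.9375/2 = 1.34375, R_n = min(1.2×1.34375×0.25×65, 2.4×0.875×0.25×65) = 26.203 kips/bolt; interior L_c = 2.75 − 0.9375 = 1.8125, R_n = 34.125 kips/bolt. φR_n = 0.75 × (1×26.203 + 3×34.125) = 96.4 kips.
Governing: min(122.7, 96.4) = 96.4 kips → bearing.

96.4 kips (bearing governs)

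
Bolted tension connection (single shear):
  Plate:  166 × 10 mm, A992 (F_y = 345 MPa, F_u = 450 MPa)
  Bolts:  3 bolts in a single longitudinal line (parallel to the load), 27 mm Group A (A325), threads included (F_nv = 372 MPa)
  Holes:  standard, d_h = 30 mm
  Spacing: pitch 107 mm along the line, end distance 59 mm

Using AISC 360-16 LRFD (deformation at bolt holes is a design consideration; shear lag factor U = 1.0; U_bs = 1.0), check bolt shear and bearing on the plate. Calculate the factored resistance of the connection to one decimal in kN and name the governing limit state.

479.2 kN (bolt shear governs)

Bolt shear: A_b = π(27)²/4 = 572.56 mm². φR_n = 0.75 × 372 × 572.56 × 3 × 1 = 479.2 kN.
Bearing (10 mm plate, F_u = 450 MPa): end bolts L_c = 59 − 30/2 = 44, R_n = min(1.2×44×10×450, 2.4×27×10×450) = 237.6 kN/bolt; interior L_c = 107 − 30 = 77, R_n = 291.6 kN/bolt. φR_n = 0.75 × (1×237.6 + 2×291.6) = 615.6 kN.
Governing: min(479.2, 615.6) = 479.2 kN → bolt shear.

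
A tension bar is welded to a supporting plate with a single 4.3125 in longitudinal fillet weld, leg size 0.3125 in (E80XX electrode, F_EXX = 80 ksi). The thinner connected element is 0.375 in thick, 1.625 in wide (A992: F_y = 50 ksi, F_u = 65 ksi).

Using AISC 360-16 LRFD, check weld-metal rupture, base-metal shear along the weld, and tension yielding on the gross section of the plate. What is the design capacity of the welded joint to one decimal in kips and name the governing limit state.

27.4 kips (gross-section yield governs)

Weld metal: throat = 0.707×0.3125 = 0.22094 in, L = 4.3125 in. φR_n = 0.75 × 0.6 × 80 × 0.22094 × 4.3125 = 34.3 kips.
Base metal shear (0.375 in plate): yield φR_n = 1.0×0.6×50×0.375×4.3125 = 48.5 kips; rupture φR_n = 0.75×0.6×65×0.375×4.3125 = 47.3 kips; take 47.3 kips (rupture).
Tension yield (gross): A_g = 1.625×0.375 = 0.60938 in². φR_n = 0.90 × 50 × 0.60938 = 27.4 kips.
Governing: min(34.3, 47.3, 27.4) = 27.4 kips → gross-section yield.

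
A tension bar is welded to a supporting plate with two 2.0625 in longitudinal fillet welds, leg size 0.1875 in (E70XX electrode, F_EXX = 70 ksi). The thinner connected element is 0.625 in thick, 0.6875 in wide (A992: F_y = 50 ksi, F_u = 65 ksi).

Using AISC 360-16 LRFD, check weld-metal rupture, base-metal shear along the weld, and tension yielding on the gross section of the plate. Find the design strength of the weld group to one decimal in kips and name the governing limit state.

17.2 kips (weld metal governs)

Weld metal: throat = 0.707×0.1875 = 0.13256 in, L = 2×2.0625 = 4.125 in. φR_n = 0.75 × 0.6 × 70 × 0.13256 × 4.125 = 17.2 kips.
Base metal shear (0.625 in plate): yield φR_n = 1.0×0.6×50×0.625×4.125 = 77.3 kips; rupture φR_n = 0.75×0.6×65×0.625×4.125 = 75.4 kips; take 75.4 kips (rupture).
Tension yield (gross): A_g = 0.6875×0.625 = 0.42969 in². φR_n = 0.90 × 50 × 0.42969 = 19.3 kips.
Governing: min(17.2, 75.4, 19.3) = 17.2 kips → weld metal.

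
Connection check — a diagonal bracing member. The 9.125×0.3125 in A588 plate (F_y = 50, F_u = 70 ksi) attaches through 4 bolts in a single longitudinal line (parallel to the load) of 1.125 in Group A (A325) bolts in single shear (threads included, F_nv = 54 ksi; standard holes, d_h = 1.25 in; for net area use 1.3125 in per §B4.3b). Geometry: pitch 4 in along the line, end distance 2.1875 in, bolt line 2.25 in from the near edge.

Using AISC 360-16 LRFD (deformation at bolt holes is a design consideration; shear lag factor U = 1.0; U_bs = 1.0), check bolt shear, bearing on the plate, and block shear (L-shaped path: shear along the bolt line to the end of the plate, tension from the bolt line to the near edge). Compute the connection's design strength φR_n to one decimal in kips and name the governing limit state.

120.6 kips (block shear governs)

Bolt shear: A_b = π(1.125)²/4 = 0.99402 in². φR_n = 0.75 × 54 × 0.99402 × 4 × 1 = 161.0 kips.
Bearing (0.3125 in plate, F_u = 70 ksi): end bolts L_c = 2.1875 − 1.25/2 = 1.5625, R_n = min(1.2×1.5625×0.3125×70, 2.4×1.125×0.3125×70) = 41.016 kips/bolt; interior L_c = 4 − 1.25 = 2.75, R_n = 59.063 kips/bolt. φR_n = 0.75 × (1×41.016 + 3×59.063) = 163.7 kips.
Block shear: shear path 1×[2.1875+3×4] = 1×14.1875 in, A_gv = 4.4336, A_nv = 1×(14.1875 − 3.5×1.3125)×0.3125 = 2.998 in²; tension to near edge: (2.25 − 0.5×1.3125)×0.3125 = 0.49805 in². R_n = min(0.6×70×2.998, 0.6×50×4.4336) + 1.0×70×0.49805 = min(125.92, 133.01) + 34.864 = 160.78 kips. φR_n = 0.75 × 160.78 = 120.6 kips.
Governing: min(161.0, 163.7, 120.6) = 120.6 kips → block shear.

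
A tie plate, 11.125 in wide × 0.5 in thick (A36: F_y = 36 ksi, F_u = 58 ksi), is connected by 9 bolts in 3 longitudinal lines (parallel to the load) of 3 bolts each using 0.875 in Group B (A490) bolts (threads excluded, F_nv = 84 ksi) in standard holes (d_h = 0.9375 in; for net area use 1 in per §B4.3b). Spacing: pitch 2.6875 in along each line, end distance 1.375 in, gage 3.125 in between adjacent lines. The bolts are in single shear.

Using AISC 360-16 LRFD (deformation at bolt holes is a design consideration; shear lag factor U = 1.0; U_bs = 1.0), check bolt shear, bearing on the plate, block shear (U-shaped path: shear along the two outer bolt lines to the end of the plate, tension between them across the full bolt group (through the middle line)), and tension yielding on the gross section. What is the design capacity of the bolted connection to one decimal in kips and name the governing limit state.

180.2 kips (gross-section yield governs)

Bolt shear: A_b = π(0.875)²/4 = 0.60132 in². φR_n = 0.75 × 84 × 0.60132 × 9 × 1 = 340.9 kips.
Bearing (0.5 in plate, F_u = 58 ksi): end bolts L_c = 1.375 − 0.9375/2 = 0.90625, R_n = min(1.2×0.90625×0.5×58, 2.4×0.875×0.5×58) = 31.538 kips/bolt; interior L_c = 2.6875 − 0.9375 = 1.75, R_n = 60.9 kips/bolt. φR_n = 0.75 × (3×31.538 + 6×60.9) = 345.0 kips.
Block shear: shear path 2×[1.375+2×2.6875] = 2×6.75 in, A_gv = 6.75, A_nv = 2×(6.75 − 2.5×1)×0.5 = 4.25 in²; tension across gage: (6.25 − 2×1)×0.5 = 2.125 in². R_n = min(0.6×58×4.25, 0.6×36×6.75) + 1.0×58×2.125 = min(147.9, 145.8) + 123.25 = 269.05 kips. φR_n = 0.75 × 269.05 = 201.8 kips.
Tension yield (gross): A_g = 11.125×0.5 = 5.5625 in². φR_n = 0.90 × 36 × 5.5625 = 180.2 kips.
Governing: min(340.9, 345.0, 201.8, 180.2) = 180.2 kips → gross-section yield.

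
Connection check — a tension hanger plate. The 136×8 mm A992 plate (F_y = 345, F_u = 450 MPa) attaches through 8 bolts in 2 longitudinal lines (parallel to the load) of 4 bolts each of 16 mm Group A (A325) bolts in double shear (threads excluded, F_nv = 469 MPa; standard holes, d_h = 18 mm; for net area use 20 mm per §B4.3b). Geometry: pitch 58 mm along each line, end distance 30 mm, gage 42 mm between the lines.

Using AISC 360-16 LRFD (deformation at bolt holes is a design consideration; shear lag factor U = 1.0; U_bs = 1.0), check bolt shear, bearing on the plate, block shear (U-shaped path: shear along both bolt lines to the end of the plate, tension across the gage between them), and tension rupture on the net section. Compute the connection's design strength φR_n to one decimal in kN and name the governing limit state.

259.2 kN (net-section rupture governs)

Bolt shear: A_b = π(16)²/4 = 201.06 mm². φR_n = 0.75 × 469 × 201.06 × 8 × 2 = 1131.6 kN.
Bearing (8 mm plate, F_u = 450 MPa): end bolts L_c = 30 − 18/2 = 21, R_n = min(1.2×21×8×450, 2.4×16×8×450) = 90.72 kN/bolt; interior L_c = 58 − 18 = 40, R_n = 138.24 kN/bolt. φR_n = 0.75 × (2×90.72 + 6×138.24) = 758.2 kN.
Block shear: shear path 2×[30+3×58] = 2×204 mm, A_gv = 3264, A_nv = 2×(204 − 3.5×20)×8 = 2144 mm²; tension across gage: (42 − 1×20)×8 = 176 mm². R_n = min(0.6×450×2144, 0.6×345×3264) + 1.0×450×176 = min(578.88, 675.65) + 79.2 = 658.08 kN. φR_n = 0.75 × 658.08 = 493.6 kN.
Tension rupture (net): A_n = (136 − 2×20)×8 = 768 mm² (U = 1.0, A_e = A_n). φR_n = 0.75 × 450 × 768 = 259.2 kN.
Governing: min(1131.6, 758.2, 493.6, 259.2) = 259.2 kN → net-section rupture.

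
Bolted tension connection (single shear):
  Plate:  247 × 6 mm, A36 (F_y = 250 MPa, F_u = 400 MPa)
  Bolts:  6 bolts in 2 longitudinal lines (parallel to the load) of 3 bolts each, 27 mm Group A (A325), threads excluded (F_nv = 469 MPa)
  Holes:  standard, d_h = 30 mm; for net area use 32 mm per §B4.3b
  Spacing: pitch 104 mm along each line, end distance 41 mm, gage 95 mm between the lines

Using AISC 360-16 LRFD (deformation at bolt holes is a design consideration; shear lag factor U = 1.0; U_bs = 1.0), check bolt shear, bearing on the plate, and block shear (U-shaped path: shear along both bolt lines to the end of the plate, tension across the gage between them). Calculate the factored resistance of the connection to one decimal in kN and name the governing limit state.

449.6 kN (block shear governs)

Bolt shear: A_b = π(27)²/4 = 572.56 mm². φR_n = 0.75 × 469 × 572.56 × 6 × 1 = 1208.4 kN.
Bearing (6 mm plate, F_u = 400 MPa): end bolts L_c = 41 − 30/2 = 26, R_n = min(1.2×26×6×400, 2.4×27×6×400) = 74.88 kN/bolt; interior L_c = 104 − 30 = 74, R_n = 155.52 kN/bolt. φR_n = 0.75 × (2×74.88 + 4×155.52) = 578.9 kN.
Block shear: shear path 2×[41+2×104] = 2×249 mm, A_gv = 2988, A_nv = 2×(249 − 2.5×32)×6 = 2028 mm²; tension across gage: (95 − 1×32)×6 = 378 mm². R_n = min(0.6×400×2028, 0.6×250×2988) + 1.0×400×378 = min(486.72, 448.2) + 151.2 = 599.4 kN. φR_n = 0.75 × 599.4 = 449.6 kN.
Governing: min(1208.4, 578.9, 449.6) = 449.6 kN → block shear.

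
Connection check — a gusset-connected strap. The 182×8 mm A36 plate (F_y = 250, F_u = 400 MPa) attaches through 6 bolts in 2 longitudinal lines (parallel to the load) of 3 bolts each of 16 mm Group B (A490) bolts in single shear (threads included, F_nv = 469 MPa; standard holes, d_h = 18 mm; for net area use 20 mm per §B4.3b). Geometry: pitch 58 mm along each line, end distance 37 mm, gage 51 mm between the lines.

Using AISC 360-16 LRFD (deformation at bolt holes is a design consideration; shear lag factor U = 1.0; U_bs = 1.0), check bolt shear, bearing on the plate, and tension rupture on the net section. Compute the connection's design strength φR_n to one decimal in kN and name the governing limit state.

340.8 kN (net-section rupture governs)

Bolt shear: A_b = π(16)²/4 = 201.06 mm². φR_n = 0.75 × 469 × 201.06 × 6 × 1 = 424.3 kN.
Bearing (8 mm plate, F_u = 400 MPa): end bolts L_c = 37 − 18/2 = 28, R_n = min(1.2×28×8×400, 2.4×16×8×400) = 107.52 kN/bolt; interior L_c = 58 − 18 = 40, R_n = 122.88 kN/bolt. φR_n = 0.75 × (2×107.52 + 4×122.88) = 529.9 kN.
Tension rupture (net): A_n = (182 − 2×20)×8 = 1136 mm² (U = 1.0, A_e = A_n). φR_n = 0.75 × 400 × 1136 = 340.8 kN.
Governing: min(424.3, 529.9, 340.8) = 340.8 kN → net-section rupture.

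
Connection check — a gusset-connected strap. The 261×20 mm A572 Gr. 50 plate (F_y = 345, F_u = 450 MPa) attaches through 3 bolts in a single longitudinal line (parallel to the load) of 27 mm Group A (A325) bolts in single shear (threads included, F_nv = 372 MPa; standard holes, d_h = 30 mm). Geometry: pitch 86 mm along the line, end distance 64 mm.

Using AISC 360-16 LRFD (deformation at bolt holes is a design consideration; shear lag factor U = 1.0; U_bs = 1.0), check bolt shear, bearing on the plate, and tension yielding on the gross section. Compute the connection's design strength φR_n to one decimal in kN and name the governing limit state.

479.2 kN (bolt shear governs)

Bolt shear: A_b = π(27)²/4 = 572.56 mm². φR_n = 0.75 × 372 × 572.56 × 3 × 1 = 479.2 kN.
Bearing (20 mm plate, F_u = 450 MPa): end bolts L_c = 64 − 30/2 = 49, R_n = min(1.2×49×20×450, 2.4×27×20×450) = 529.2 kN/bolt; interior L_c = 86 − 30 = 56, R_n = 583.2 kN/bolt. φR_n = 0.75 × (1×529.2 + 2×583.2) = 1271.7 kN.
Tension yield (gross): A_g = 261×20 = 5220 mm². φR_n = 0.90 × 345 × 5220 = 1620.8 kN.
Governing: min(479.2, 1271.7, 1620.8) = 479.2 kN → bolt shear.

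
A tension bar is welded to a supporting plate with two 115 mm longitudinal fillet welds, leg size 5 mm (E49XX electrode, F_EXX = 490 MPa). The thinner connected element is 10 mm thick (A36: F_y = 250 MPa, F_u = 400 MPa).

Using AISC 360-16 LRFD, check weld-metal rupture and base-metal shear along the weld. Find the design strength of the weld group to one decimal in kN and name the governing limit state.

179.3 kN (weld metal governs)

Weld metal: throat = 0.707×5 = 3.535 mm, L = 2×115 = 230 mm. φR_n = 0.75 × 0.6 × 490 × 3.535 × 230 = 179.3 kN.
Base metal shear (10 mm plate): yield φR_n = 1.0×0.6×250×10×230 = 345.0 kN; rupture φR_n = 0.75×0.6×400×10×230 = 414.0 kN; take 345.0 kN (yield).
Governing: min(179.3, 345.0) = 179.3 kN → weld metal.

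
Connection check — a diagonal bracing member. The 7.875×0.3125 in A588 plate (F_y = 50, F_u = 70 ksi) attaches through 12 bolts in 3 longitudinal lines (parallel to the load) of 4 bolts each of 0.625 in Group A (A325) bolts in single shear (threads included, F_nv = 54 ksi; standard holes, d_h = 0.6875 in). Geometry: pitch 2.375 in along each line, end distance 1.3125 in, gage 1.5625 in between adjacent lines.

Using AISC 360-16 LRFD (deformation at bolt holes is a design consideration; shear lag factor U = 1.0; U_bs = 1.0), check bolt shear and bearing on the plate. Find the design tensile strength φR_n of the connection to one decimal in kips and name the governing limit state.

Bolt shear: A_b = π(0.625)²/4 = 0.3068 in². φR_n = 0.75 × 54 × 0.3068 × 12 × 1 = 149.1 kips.
Bearing (0.3125 in plate, F_u = 70 ksi): end bolts L_c = 1.3125 − 0.6875/2 = 0.96875, R_n = min(1.2×0.96875×0.3125×70, 2.4×0.625×0.3125×70) = 25.43 kips/bolt; interior L_c = 2.375 − 0.6875 = 1.6875, R_n = 32.813 kips/bolt. φR_n = 0.75 × (3×25.43 + 9×32.813) = 278.7 kips.
Governing: min(149.1, 278.7) = 149.1 kips → bolt shear.

149.1 kips (bolt shear governs)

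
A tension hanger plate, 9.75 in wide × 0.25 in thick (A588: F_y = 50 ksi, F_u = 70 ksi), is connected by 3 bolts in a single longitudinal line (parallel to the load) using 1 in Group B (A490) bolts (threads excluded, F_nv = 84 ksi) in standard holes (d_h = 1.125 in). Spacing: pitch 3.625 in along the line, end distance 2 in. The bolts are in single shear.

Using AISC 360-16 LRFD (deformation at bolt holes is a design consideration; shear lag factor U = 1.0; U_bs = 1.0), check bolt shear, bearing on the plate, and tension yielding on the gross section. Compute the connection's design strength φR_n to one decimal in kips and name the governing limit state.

Bolt shear: A_b = π(1)²/4 = 0.7854 in². φR_n = 0.75 × 84 × 0.7854 × 3 × 1 = 148.4 kips.
Bearing (0.25 in plate, F_u = 70 ksi): end bolts L_c = 2 − 1.125/2 = 1.4375, R_n = min(1.2×1.4375×0.25×70, 2.4×1×0.25×70) = 30.188 kips/bolt; interior L_c = 3.625 − 1.125 = 2.5, R_n = 42 kips/bolt. φR_n = 0.75 × (1×30.188 + 2×42) = 85.6 kips.
Tension yield (gross): A_g = 9.75×0.25 = 2.4375 in². φR_n = 0.90 × 50 × 2.4375 = 109.7 kips.
Governing: min(148.4, 85.6, 109.7) = 85.6 kips → bearing.

85.6 kips (bearing governs)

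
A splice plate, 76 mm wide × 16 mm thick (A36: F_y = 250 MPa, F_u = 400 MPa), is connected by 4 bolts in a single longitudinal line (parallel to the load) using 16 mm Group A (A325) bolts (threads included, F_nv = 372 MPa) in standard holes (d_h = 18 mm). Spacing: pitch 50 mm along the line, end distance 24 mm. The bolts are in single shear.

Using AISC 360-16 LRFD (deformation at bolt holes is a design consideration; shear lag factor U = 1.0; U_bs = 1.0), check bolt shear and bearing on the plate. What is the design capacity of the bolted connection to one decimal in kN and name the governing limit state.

224.4 kN (bolt shear governs)

Bolt shear: A_b = π(16)²/4 = 201.06 mm². φR_n = 0.75 × 372 × 201.06 × 4 × 1 = 224.4 kN.
Bearing (16 mm plate, F_u = 400 MPa): end bolts L_c = 24 − 18/2 = 15, R_n = min(1.2×15×16×400, 2.4×16×16×400) = 115.2 kN/bolt; interior L_c = 50 − 18 = 32, R_n = 245.76 kN/bolt. φR_n = 0.75 × (1×115.2 + 3×245.76) = 639.4 kN.
Governing: min(224.4, 639.4) = 224.4 kN → bolt shear.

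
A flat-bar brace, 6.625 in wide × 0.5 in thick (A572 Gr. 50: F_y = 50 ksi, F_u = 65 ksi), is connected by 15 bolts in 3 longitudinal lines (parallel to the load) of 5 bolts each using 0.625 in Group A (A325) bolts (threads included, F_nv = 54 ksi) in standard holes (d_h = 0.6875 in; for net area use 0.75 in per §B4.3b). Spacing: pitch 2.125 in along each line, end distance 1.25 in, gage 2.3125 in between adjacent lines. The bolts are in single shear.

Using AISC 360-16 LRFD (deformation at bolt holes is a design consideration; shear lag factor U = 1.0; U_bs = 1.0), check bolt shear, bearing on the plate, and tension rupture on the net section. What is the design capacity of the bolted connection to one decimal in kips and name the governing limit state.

106.6 kips (net-section rupture governs)

Bolt shear: A_b = π(0.625)²/4 = 0.3068 in². φR_n = 0.75 × 54 × 0.3068 × 15 × 1 = 186.4 kips.
Bearing (0.5 in plate, F_u = 65 ksi): end bolts L_c = 1.25 − 0.6875/2 = 0.90625, R_n = min(1.2×0.90625×0.5×65, 2.4×0.625×0.5×65) = 35.344 kips/bolt; interior L_c = 2.125 − 0.6875 = 1.4375, R_n = 48.75 kips/bolt. φR_n = 0.75 × (3×35.344 + 12×48.75) = 518.3 kips.
Tension rupture (net): A_n = (6.625 − 3×0.75)×0.5 = 2.1875 in² (U = 1.0, A_e = A_n). φR_n = 0.75 × 65 × 2.1875 = 106.6 kips.
Governing: min(186.4, 518.3, 106.6) = 106.6 kips → net-section rupture.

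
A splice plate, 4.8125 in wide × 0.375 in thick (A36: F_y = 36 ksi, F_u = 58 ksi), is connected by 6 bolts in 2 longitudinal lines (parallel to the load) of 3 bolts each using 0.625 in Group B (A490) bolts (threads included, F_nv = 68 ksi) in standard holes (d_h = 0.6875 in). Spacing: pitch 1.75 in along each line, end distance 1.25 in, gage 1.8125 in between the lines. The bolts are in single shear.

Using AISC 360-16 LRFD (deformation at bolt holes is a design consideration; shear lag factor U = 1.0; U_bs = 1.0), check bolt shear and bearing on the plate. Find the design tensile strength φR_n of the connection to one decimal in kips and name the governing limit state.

93.9 kips (bolt shear governs)

Bolt shear: A_b = π(0.625)²/4 = 0.3068 in². φR_n = 0.75 × 68 × 0.3068 × 6 × 1 = 93.9 kips.
Bearing (0.375 in plate, F_u = 58 ksi): end bolts L_c = 1.25 − 0.6875/2 = 0.90625, R_n = min(1.2×0.90625×0.375×58, 2.4×0.625×0.375×58) = 23.653 kips/bolt; interior L_c = 1.75 − 0.6875 = 1.0625, R_n = 27.731 kips/bolt. φR_n = 0.75 × (2×23.653 + 4×27.731) = 118.7 kips.
Governing: min(93.9, 118.7) = 93.9 kips → bolt shear.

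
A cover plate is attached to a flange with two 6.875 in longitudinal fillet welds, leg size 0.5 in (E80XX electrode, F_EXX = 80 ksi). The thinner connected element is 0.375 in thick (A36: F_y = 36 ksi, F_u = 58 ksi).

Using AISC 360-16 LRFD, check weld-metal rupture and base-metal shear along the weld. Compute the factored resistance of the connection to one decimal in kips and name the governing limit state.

111.4 kips (base-metal shear governs)

Weld metal: throat = 0.707×0.5 = 0.3535 in, L = 2×6.875 = 13.75 in. φR_n = 0.75 × 0.6 × 80 × 0.3535 × 13.75 = 175.0 kips.
Base metal shear (0.375 in plate): yield φR_n = 1.0×0.6×36×0.375×13.75 = 111.4 kips; rupture φR_n = 0.75×0.6×58×0.375×13.75 = 134.6 kips; take 111.4 kips (yield).
Governing: min(175.0, 111.4) = 111.4 kips → base-metal shear.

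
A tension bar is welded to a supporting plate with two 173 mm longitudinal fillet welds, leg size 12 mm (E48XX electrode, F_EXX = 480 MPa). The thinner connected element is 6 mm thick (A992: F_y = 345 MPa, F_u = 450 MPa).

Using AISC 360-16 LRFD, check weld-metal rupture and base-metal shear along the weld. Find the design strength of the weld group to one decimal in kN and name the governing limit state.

420.4 kN (base-metal shear governs)

Weld metal: throat = 0.707×12 = 8.484 mm, L = 2×173 = 346 mm. φR_n = 0.75 × 0.6 × 480 × 8.484 × 346 = 634.1 kN.
Base metal shear (6 mm plate): yield φR_n = 1.0×0.6×345×6×346 = 429.7 kN; rupture φR_n = 0.75×0.6×450×6×346 = 420.4 kN; take 420.4 kN (rupture).
Governing: min(634.1, 420.4) = 420.4 kN → base-metal shear.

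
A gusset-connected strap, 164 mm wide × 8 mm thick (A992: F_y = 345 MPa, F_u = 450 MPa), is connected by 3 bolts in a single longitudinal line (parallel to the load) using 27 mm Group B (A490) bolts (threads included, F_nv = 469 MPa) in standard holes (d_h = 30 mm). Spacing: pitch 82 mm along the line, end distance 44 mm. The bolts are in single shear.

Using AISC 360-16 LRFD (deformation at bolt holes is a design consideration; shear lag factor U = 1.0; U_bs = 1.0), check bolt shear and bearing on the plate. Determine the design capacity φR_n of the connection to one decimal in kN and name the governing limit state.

430.9 kN (bearing governs)

Bolt shear: A_b = π(27)²/4 = 572.56 mm². φR_n = 0.75 × 469 × 572.56 × 3 × 1 = 604.2 kN.
Bearing (8 mm plate, F_u = 450 MPa): end bolts L_c = 44 − 30/2 = 29, R_n = min(1.2×29×8×450, 2.4×27×8×450) = 125.28 kN/bolt; interior L_c = 82 − 30 = 52, R_n = 224.64 kN/bolt. φR_n = 0.75 × (1×125.28 + 2×224.64) = 430.9 kN.
Governing: min(604.2, 430.9) = 430.9 kN → bearing.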